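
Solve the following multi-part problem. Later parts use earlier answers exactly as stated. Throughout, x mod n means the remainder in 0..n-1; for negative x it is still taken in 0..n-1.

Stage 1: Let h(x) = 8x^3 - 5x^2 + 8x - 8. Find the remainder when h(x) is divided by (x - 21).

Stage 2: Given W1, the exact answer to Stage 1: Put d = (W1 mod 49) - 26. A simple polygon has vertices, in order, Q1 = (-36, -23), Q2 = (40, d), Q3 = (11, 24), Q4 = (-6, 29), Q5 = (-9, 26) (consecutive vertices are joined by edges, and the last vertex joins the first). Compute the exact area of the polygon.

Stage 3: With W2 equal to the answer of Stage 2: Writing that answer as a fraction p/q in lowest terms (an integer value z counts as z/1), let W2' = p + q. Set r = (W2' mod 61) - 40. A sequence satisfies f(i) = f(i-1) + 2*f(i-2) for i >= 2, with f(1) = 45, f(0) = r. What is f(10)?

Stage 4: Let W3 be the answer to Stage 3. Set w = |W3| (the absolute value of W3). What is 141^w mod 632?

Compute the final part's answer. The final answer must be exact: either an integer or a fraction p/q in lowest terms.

Stage 1: remainder = value at the root: 8*(21)^3 - 5*(21)^2 + 8*(21)^1 - 8 = (74088) + (-2205) + (168) + (-8) = 72043; answer 72043
Stage 2: W1 = 72043; d = -13; cross terms: (-36*-13 - 40*-23)=1388, (40*24 - 11*-13)=1103, (11*29 - -6*24)=463, (-6*26 - -9*29)=105, (-9*-23 - -36*26)=1143; twice the area = |4202| = 4202; area = 2101; answer 2101
Stage 3: W2 = 2101; threaded value p + q = 2102; r = -12; f(2) = 1*(45) + 2*(-12) = 21; iterating: f(2)=21, f(3)=111, f(4)=153, f(5)=375, f(6)=681, f(7)=1431, f(8)=2793, f(9)=5655, f(10)=11241; answer 11241
Stage 4: W3 = 11241; w = 11241; squarings mod 632: 141^1=141, 141^2=289, 141^4=97, 141^8=561, 141^16=617, 141^32=225, 141^64=65, 141^128=433, 141^256=417, 141^512=89, 141^1024=337, 141^2048=441, 141^4096=457, 141^8192=289; 141^11241 = 141^1 * 141^8 * 141^32 * 141^64 * 141^128 * 141^256 * 141^512 * 141^2048 * 141^8192 = 101 (mod 632); answer 101

101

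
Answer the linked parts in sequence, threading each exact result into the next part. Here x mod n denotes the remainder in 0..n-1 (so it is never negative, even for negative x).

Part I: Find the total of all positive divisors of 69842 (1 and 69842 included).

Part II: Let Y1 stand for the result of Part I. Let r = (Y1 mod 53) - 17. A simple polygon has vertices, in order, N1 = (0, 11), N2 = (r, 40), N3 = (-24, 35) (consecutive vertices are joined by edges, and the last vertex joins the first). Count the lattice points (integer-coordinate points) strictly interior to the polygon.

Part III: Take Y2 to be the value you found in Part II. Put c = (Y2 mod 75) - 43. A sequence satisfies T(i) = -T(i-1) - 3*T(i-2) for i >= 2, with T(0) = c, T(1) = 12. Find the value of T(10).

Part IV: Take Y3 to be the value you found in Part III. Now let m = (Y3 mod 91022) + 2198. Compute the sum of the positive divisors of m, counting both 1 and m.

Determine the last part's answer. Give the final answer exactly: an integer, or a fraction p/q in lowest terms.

Part I: 69842 = 2 * 47 * 743; sigma = (1 + 2) * (1 + 47) * (1 + 743) = 3 * 48 * 744 = 107136; answer 107136
Part II: Y1 = 107136; r = 6; cross terms: (0*40 - 6*11)=-66, (6*35 - -24*40)=1170, (-24*11 - 0*35)=-264; twice the area = |840| = 840; area = 420; boundary points = 1 + 5 + 24 = 30; strictly interior points = area - boundary/2 + 1 = 406; answer 406
Part III: Y2 = 406; c = -12; T(2) = -1*(12) - 3*(-12) = 24; iterating: T(2)=24, T(3)=-60, T(4)=-12, T(5)=192, T(6)=-156, T(7)=-420, T(8)=888, T(9)=372, T(10)=-3036; answer -3036
Part IV: Y3 = -3036; m = 90184; 90184 = 2^3 * 11273; sigma = (1 + 2 + 4 + 8) * (1 + 11273) = 15 * 11274 = 169110; answer 169110

169110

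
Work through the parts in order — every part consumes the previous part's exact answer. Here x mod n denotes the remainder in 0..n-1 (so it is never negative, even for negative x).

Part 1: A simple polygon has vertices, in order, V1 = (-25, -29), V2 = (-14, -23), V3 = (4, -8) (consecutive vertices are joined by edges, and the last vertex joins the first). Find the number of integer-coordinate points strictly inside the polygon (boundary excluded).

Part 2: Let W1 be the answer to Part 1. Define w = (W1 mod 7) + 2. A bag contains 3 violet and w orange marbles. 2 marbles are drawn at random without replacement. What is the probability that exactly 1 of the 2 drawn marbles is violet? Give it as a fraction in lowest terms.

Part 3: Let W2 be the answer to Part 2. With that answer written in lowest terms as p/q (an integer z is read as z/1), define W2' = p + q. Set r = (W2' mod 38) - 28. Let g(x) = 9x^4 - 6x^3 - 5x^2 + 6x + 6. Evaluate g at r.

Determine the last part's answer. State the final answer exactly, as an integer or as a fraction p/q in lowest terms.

Part 1: cross terms: (-25*-23 - -14*-29)=169, (-14*-8 - 4*-23)=204, (4*-29 - -25*-8)=-316; twice the area = |57| = 57; area = 57/2; boundary points = 1 + 3 + 1 = 5; strictly interior points = area - boundary/2 + 1 = 27; answer 27
Part 2: W1 = 27; w = 8; total draws C(11,2) = 55; favorable C(3,1)*C(8,1) = 24; P = 24/55; answer 24/55
Part 3: W2 = 24/55; threaded value p + q = 79; r = -25; 9*(-25)^4 - 6*(-25)^3 - 5*(-25)^2 + 6*(-25)^1 + 6 = (3515625) + (93750) + (-3125) + (-150) + (6) = 3606106; answer 3606106

3606106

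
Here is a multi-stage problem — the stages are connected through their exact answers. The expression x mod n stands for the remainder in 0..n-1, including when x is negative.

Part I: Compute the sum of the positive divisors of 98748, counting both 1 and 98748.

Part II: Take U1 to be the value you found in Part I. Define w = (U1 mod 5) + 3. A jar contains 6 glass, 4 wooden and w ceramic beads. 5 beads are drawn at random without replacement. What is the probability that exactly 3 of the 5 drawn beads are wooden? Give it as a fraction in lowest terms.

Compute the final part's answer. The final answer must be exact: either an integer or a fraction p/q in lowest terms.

Part I: 98748 = 2^2 * 3^2 * 13 * 211; sigma = (1 + 2 + 4) * (1 + 3 + 9) * (1 + 13) * (1 + 211) = 7 * 13 * 14 * 212 = 270088; answer 270088
Part II: U1 = 270088; w = 6; total draws C(16,5) = 4368; favorable C(4,3)*C(12,2) = 264; P = 11/182; answer 11/182

11/182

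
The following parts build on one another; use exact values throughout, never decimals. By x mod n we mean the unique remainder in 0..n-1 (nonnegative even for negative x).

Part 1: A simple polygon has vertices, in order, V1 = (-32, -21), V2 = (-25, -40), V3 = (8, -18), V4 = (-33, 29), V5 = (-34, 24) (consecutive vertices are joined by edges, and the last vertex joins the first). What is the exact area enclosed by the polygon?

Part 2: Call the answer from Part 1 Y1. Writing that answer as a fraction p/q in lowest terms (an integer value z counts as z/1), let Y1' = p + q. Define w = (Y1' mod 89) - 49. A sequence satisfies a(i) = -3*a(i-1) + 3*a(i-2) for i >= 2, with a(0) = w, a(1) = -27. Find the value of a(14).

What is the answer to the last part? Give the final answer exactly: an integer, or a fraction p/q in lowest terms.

Part 1: cross terms: (-32*-40 - -25*-21)=755, (-25*-18 - 8*-40)=770, (8*29 - -33*-18)=-362, (-33*24 - -34*29)=194, (-34*-21 - -32*24)=1482; twice the area = |2839| = 2839; area = 2839/2; answer 2839/2
Part 2: Y1 = 2839/2; threaded value p + q = 2841; w = 33; a(2) = -3*(-27) + 3*(33) = 180; iterating: a(2)=180, a(3)=-621, a(4)=2403, a(5)=-9072, a(6)=34425, a(7)=-130491, a(8)=494748, a(9)=-1875717, a(10)=7111395, a(11)=-26961336, a(12)=102218193, a(13)=-387538587, a(14)=1469270340; answer 1469270340

1469270340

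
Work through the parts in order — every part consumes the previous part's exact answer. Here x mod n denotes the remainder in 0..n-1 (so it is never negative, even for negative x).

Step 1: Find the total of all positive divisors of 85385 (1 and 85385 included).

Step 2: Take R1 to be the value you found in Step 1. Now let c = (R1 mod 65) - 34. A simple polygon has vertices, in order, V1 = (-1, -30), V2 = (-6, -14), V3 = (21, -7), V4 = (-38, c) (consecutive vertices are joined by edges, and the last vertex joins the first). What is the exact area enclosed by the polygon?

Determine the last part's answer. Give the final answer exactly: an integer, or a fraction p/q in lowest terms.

456

Step 1: 85385 = 5 * 17077; sigma = (1 + 5) * (1 + 17077) = 6 * 17078 = 102468; answer 102468
Step 2: R1 = 102468; c = -6; cross terms: (-1*-14 - -6*-30)=-166, (-6*-7 - 21*-14)=336, (21*-6 - -38*-7)=-392, (-38*-30 - -1*-6)=1134; twice the area = |912| = 912; area = 456; answer 456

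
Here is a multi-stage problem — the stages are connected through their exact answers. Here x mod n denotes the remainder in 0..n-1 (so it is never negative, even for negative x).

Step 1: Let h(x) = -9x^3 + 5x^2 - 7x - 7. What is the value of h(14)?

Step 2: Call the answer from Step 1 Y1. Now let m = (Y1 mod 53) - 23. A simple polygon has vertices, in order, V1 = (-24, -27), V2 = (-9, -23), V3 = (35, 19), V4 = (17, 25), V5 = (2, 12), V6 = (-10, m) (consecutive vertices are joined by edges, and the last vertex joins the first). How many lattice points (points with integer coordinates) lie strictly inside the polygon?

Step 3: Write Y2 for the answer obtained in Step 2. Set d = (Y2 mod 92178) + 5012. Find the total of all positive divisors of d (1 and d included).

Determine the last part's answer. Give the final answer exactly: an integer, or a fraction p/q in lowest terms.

Step 1: -9*(14)^3 + 5*(14)^2 - 7*(14)^1 - 7 = (-24696) + (980) + (-98) + (-7) = -23821; answer -23821
Step 2: Y1 = -23821; m = 6; cross terms: (-24*-23 - -9*-27)=309, (-9*19 - 35*-23)=634, (35*25 - 17*19)=552, (17*12 - 2*25)=154, (2*6 - -10*12)=132, (-10*-27 - -24*6)=414; twice the area = |2195| = 2195; area = 2195/2; boundary points = 1 + 2 + 6 + 1 + 6 + 1 = 17; strictly interior points = area - boundary/2 + 1 = 1090; answer 1090
Step 3: Y2 = 1090; d = 6102; 6102 = 2 * 3^3 * 113; sigma = (1 + 2) * (1 + 3 + 9 + 27) * (1 + 113) = 3 * 40 * 114 = 13680; answer 13680

13680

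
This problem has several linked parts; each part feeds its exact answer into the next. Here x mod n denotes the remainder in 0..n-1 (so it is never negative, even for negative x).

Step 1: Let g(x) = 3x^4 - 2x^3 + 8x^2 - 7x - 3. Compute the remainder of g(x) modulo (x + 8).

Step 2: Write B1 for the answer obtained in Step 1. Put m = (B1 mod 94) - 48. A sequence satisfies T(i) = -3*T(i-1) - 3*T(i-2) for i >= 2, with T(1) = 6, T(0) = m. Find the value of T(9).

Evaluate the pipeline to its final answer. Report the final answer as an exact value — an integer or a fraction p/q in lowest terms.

Step 1: remainder = value at the root: 3*(-8)^4 - 2*(-8)^3 + 8*(-8)^2 - 7*(-8)^1 - 3 = (12288) + (1024) + (512) + (56) + (-3) = 13877; answer 13877
Step 2: B1 = 13877; m = 11; T(2) = -3*(6) - 3*(11) = -51; iterating: T(2)=-51, T(3)=135, T(4)=-252, T(5)=351, T(6)=-297, T(7)=-162, T(8)=1377, T(9)=-3645; answer -3645

-3645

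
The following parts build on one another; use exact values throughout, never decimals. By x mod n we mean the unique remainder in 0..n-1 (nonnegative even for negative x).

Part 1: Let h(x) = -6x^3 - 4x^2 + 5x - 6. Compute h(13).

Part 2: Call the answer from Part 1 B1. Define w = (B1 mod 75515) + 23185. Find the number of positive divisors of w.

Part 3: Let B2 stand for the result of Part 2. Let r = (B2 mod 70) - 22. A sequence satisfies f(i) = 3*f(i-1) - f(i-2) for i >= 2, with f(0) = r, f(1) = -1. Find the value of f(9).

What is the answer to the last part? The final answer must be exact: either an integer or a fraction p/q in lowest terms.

Part 1: -6*(13)^3 - 4*(13)^2 + 5*(13)^1 - 6 = (-13182) + (-676) + (65) + (-6) = -13799; answer -13799
Part 2: B1 = -13799; w = 84901; 84901 = 59 * 1439; number of divisors = (1+1) * (1+1) = 4; answer 4
Part 3: B2 = 4; r = -18; f(2) = 3*(-1) - 1*(-18) = 15; iterating: f(2)=15, f(3)=46, f(4)=123, f(5)=323, f(6)=846, f(7)=2215, f(8)=5799, f(9)=15182; answer 15182

15182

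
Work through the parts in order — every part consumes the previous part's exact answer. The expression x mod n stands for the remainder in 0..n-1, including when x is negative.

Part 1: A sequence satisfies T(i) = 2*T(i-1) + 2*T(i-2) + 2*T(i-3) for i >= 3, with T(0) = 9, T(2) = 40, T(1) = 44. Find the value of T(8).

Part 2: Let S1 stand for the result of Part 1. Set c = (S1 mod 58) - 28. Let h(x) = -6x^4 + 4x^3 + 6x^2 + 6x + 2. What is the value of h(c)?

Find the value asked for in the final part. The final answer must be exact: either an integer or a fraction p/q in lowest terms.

-1931758

Part 1: T(3) = 2*(40) + 2*(44) + 2*(9) = 186; iterating: T(3)=186, T(4)=540, T(5)=1532, T(6)=4516, T(7)=13176, T(8)=38448; answer 38448
Part 2: S1 = 38448; c = 24; -6*(24)^4 + 4*(24)^3 + 6*(24)^2 + 6*(24)^1 + 2 = (-1990656) + (55296) + (3456) + (144) + (2) = -1931758; answer -1931758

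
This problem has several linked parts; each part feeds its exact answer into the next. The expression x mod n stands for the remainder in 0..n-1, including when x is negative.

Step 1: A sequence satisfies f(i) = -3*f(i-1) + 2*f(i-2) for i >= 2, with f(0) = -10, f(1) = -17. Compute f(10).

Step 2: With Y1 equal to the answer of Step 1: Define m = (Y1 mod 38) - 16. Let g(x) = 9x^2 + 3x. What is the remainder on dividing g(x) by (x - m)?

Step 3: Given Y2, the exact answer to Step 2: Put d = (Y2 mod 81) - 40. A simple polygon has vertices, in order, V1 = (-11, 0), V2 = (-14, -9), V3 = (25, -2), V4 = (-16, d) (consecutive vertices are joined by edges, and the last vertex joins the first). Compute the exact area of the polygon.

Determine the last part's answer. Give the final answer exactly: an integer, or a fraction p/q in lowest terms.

844

Step 1: f(2) = -3*(-17) + 2*(-10) = 31; iterating: f(2)=31, f(3)=-127, f(4)=443, f(5)=-1583, f(6)=5635, f(7)=-20071, f(8)=71483, f(9)=-254591, f(10)=906739; answer 906739
Step 2: Y1 = 906739; m = 5; remainder = value at the root: 9*(5)^2 + 3*(5)^1 = (225) + (15) = 240; answer 240
Step 3: Y2 = 240; d = 38; cross terms: (-11*-9 - -14*0)=99, (-14*-2 - 25*-9)=253, (25*38 - -16*-2)=918, (-16*0 - -11*38)=418; twice the area = |1688| = 1688; area = 844; answer 844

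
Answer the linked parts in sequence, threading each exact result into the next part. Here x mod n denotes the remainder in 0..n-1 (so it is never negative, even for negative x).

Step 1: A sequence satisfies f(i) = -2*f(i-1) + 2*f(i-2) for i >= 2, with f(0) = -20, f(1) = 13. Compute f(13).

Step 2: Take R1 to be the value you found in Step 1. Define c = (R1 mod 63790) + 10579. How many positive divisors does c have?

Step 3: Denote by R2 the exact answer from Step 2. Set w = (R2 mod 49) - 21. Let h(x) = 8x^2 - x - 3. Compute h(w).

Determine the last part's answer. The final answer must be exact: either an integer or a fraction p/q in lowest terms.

1362

Step 1: f(2) = -2*(13) + 2*(-20) = -66; iterating: f(2)=-66, f(3)=158, f(4)=-448, f(5)=1212, f(6)=-3320, f(7)=9064, f(8)=-24768, f(9)=67664, f(10)=-184864, f(11)=505056, f(12)=-1379840, f(13)=3769792; answer 3769792
Step 2: R1 = 3769792; c = 16761; 16761 = 3 * 37 * 151; number of divisors = (1+1) * (1+1) * (1+1) = 8; answer 8
Step 3: R2 = 8; w = -13; 8*(-13)^2 - 1*(-13)^1 - 3 = (1352) + (13) + (-3) = 1362; answer 1362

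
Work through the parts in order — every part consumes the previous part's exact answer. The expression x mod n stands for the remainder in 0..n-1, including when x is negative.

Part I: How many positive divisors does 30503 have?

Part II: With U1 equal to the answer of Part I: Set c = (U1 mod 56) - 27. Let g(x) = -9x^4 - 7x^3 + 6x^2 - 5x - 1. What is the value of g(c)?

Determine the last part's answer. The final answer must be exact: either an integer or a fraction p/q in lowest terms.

Part I: 30503 = 11 * 47 * 59; number of divisors = (1+1) * (1+1) * (1+1) = 8; answer 8
Part II: U1 = 8; c = -19; -9*(-19)^4 - 7*(-19)^3 + 6*(-19)^2 - 5*(-19)^1 - 1 = (-1172889) + (48013) + (2166) + (95) + (-1) = -1122616; answer -1122616

-1122616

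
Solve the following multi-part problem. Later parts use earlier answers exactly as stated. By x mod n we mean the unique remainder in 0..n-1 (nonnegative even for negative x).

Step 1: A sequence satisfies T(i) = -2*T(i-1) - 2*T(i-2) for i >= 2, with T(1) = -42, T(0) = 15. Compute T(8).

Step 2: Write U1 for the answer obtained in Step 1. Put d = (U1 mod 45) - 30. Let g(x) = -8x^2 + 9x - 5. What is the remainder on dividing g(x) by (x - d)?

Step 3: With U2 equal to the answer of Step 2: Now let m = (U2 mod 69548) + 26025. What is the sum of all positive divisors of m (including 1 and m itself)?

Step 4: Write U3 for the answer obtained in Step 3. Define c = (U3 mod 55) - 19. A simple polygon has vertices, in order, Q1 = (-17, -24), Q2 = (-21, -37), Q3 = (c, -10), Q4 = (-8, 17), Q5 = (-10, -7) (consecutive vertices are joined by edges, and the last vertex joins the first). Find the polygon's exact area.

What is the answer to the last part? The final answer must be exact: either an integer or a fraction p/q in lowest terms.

77

Step 1: T(2) = -2*(-42) - 2*(15) = 54; iterating: T(2)=54, T(3)=-24, T(4)=-60, T(5)=168, T(6)=-216, T(7)=96, T(8)=240; answer 240
Step 2: U1 = 240; d = -15; remainder = value at the root: -8*(-15)^2 + 9*(-15)^1 - 5 = (-1800) + (-135) + (-5) = -1940; answer -1940
Step 3: U2 = -1940; m = 93633; 93633 = 3 * 23^2 * 59; sigma = (1 + 3) * (1 + 23 + 529) * (1 + 59) = 4 * 553 * 60 = 132720; answer 132720
Step 4: U3 = 132720; c = -14; cross terms: (-17*-37 - -21*-24)=125, (-21*-10 - -14*-37)=-308, (-14*17 - -8*-10)=-318, (-8*-7 - -10*17)=226, (-10*-24 - -17*-7)=121; twice the area = |-154| = 154; area = 77; answer 77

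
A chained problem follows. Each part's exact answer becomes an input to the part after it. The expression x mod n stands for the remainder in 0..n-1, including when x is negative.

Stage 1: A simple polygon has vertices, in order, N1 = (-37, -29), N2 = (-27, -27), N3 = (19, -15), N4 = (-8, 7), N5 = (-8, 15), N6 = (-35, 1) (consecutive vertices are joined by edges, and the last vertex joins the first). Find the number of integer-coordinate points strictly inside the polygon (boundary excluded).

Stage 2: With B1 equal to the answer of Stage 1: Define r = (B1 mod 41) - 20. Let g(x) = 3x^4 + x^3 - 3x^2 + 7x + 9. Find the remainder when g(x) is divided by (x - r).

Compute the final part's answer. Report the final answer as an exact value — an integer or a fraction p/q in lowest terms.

82897

Stage 1: cross terms: (-37*-27 - -27*-29)=216, (-27*-15 - 19*-27)=918, (19*7 - -8*-15)=13, (-8*15 - -8*7)=-64, (-8*1 - -35*15)=517, (-35*-29 - -37*1)=1052; twice the area = |2652| = 2652; area = 1326; boundary points = 2 + 2 + 1 + 8 + 1 + 2 = 16; strictly interior points = area - boundary/2 + 1 = 1319; answer 1319
Stage 2: B1 = 1319; r = -13; remainder = value at the root: 3*(-13)^4 + 1*(-13)^3 - 3*(-13)^2 + 7*(-13)^1 + 9 = (85683) + (-2197) + (-507) + (-91) + (9) = 82897; answer 82897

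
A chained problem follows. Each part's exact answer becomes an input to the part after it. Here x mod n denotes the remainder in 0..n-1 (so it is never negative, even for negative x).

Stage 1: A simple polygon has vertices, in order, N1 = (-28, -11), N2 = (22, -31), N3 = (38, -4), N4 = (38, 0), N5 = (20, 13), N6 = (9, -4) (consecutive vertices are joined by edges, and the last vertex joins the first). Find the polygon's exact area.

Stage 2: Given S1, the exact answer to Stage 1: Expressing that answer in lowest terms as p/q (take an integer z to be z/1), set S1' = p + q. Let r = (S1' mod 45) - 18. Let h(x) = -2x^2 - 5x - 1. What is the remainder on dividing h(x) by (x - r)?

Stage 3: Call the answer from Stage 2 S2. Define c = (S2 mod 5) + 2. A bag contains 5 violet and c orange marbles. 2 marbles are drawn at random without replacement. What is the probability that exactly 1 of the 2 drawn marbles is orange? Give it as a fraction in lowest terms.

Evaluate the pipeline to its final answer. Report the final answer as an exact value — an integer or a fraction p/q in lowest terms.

Stage 1: cross terms: (-28*-31 - 22*-11)=1110, (22*-4 - 38*-31)=1090, (38*0 - 38*-4)=152, (38*13 - 20*0)=494, (20*-4 - 9*13)=-197, (9*-11 - -28*-4)=-211; twice the area = |2438| = 2438; area = 1219; answer 1219
Stage 2: S1 = 1219; threaded value p + q = 1220; r = -13; remainder = value at the root: -2*(-13)^2 - 5*(-13)^1 - 1 = (-338) + (65) + (-1) = -274; answer -274
Stage 3: S2 = -274; c = 3; total draws C(8,2) = 28; favorable C(3,1)*C(5,1) = 15; P = 15/28; answer 15/28

15/28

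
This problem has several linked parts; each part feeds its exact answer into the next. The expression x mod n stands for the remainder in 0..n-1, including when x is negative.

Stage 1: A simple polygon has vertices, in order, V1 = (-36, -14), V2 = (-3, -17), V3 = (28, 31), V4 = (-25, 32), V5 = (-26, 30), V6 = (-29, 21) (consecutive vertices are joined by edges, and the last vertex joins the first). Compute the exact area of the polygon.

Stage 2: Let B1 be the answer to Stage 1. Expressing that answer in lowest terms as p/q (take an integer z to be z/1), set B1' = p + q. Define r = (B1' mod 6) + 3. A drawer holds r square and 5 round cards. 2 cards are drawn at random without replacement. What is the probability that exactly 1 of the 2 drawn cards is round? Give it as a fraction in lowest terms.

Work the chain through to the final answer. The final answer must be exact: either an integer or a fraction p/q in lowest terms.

6/11

Stage 1: cross terms: (-36*-17 - -3*-14)=570, (-3*31 - 28*-17)=383, (28*32 - -25*31)=1671, (-25*30 - -26*32)=82, (-26*21 - -29*30)=324, (-29*-14 - -36*21)=1162; twice the area = |4192| = 4192; area = 2096; answer 2096
Stage 2: B1 = 2096; threaded value p + q = 2097; r = 6; total draws C(11,2) = 55; favorable C(5,1)*C(6,1) = 30; P = 6/11; answer 6/11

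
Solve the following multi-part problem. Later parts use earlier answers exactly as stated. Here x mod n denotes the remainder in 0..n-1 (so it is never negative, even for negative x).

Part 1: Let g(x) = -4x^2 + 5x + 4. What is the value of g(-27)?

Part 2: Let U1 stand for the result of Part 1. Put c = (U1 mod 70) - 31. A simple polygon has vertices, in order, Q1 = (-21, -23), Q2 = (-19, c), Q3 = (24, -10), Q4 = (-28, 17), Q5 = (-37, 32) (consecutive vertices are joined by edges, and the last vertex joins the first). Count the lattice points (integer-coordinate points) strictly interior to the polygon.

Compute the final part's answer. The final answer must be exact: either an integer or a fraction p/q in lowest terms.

521

Part 1: -4*(-27)^2 + 5*(-27)^1 + 4 = (-2916) + (-135) + (4) = -3047; answer -3047
Part 2: U1 = -3047; c = 2; cross terms: (-21*2 - -19*-23)=-479, (-19*-10 - 24*2)=142, (24*17 - -28*-10)=128, (-28*32 - -37*17)=-267, (-37*-23 - -21*32)=1523; twice the area = |1047| = 1047; area = 1047/2; boundary points = 1 + 1 + 1 + 3 + 1 = 7; strictly interior points = area - boundary/2 + 1 = 521; answer 521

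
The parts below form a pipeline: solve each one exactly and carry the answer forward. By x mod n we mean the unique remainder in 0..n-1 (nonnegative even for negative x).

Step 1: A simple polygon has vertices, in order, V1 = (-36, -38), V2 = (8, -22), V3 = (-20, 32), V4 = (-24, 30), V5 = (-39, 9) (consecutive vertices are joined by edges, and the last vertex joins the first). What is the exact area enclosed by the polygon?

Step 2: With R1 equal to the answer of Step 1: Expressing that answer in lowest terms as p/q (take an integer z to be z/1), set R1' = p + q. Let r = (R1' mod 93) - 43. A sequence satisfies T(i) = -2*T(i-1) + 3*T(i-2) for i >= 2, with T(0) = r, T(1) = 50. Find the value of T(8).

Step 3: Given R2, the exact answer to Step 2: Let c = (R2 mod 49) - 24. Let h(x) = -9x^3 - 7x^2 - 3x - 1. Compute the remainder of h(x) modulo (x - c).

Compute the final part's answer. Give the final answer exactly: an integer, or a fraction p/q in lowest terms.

Step 1: cross terms: (-36*-22 - 8*-38)=1096, (8*32 - -20*-22)=-184, (-20*30 - -24*32)=168, (-24*9 - -39*30)=954, (-39*-38 - -36*9)=1806; twice the area = |3840| = 3840; area = 1920; answer 1920
Step 2: R1 = 1920; threaded value p + q = 1921; r = 18; T(2) = -2*(50) + 3*(18) = -46; iterating: T(2)=-46, T(3)=242, T(4)=-622, T(5)=1970, T(6)=-5806, T(7)=17522, T(8)=-52462; answer -52462
Step 3: R2 = -52462; c = -7; remainder = value at the root: -9*(-7)^3 - 7*(-7)^2 - 3*(-7)^1 - 1 = (3087) + (-343) + (21) + (-1) = 2764; answer 2764

2764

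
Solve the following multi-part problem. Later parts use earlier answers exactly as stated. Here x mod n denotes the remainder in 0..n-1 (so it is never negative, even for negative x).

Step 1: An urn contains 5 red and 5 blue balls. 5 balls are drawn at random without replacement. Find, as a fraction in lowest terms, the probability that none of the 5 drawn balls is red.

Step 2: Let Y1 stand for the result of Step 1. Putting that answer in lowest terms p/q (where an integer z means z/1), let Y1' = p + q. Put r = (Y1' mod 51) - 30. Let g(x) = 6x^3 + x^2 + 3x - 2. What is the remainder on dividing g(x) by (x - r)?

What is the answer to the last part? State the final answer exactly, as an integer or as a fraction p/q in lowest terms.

Step 1: total draws C(10,5) = 252; favorable C(5,5) = 1; P = 1/252; answer 1/252
Step 2: Y1 = 1/252; threaded value p + q = 253; r = 19; remainder = value at the root: 6*(19)^3 + 1*(19)^2 + 3*(19)^1 - 2 = (41154) + (361) + (57) + (-2) = 41570; answer 41570

41570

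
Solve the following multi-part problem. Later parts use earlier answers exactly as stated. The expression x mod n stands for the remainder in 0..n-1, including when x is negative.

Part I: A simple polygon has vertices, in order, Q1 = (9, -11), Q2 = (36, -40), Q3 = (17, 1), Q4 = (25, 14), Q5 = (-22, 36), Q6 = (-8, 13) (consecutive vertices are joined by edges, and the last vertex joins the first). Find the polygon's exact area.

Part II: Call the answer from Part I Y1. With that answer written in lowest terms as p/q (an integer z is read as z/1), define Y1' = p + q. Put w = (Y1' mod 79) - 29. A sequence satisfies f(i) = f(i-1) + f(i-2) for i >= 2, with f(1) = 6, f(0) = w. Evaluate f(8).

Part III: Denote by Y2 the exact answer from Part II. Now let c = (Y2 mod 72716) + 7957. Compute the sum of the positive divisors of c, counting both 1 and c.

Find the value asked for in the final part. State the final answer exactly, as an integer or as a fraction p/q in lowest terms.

8318

Part I: cross terms: (9*-40 - 36*-11)=36, (36*1 - 17*-40)=716, (17*14 - 25*1)=213, (25*36 - -22*14)=1208, (-22*13 - -8*36)=2, (-8*-11 - 9*13)=-29; twice the area = |2146| = 2146; area = 1073; answer 1073
Part II: Y1 = 1073; threaded value p + q = 1074; w = 18; f(2) = 1*(6) + 1*(18) = 24; iterating: f(2)=24, f(3)=30, f(4)=54, f(5)=84, f(6)=138, f(7)=222, f(8)=360; answer 360
Part III: Y2 = 360; c = 8317; 8317 is prime, so its only divisors are 1 and 8317; sigma = 1 + 8317 = 8318; answer 8318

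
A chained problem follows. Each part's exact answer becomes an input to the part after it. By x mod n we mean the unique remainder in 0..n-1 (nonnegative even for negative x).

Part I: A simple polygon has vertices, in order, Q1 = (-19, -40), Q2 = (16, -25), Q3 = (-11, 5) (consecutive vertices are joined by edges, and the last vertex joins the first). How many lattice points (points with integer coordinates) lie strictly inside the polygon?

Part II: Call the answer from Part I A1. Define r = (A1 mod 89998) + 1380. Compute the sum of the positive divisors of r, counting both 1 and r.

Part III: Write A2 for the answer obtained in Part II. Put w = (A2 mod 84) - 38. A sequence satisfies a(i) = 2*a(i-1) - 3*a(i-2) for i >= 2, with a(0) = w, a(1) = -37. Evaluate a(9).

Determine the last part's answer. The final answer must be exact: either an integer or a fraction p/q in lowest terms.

Part I: cross terms: (-19*-25 - 16*-40)=1115, (16*5 - -11*-25)=-195, (-11*-40 - -19*5)=535; twice the area = |1455| = 1455; area = 1455/2; boundary points = 5 + 3 + 1 = 9; strictly interior points = area - boundary/2 + 1 = 724; answer 724
Part II: A1 = 724; r = 2104; 2104 = 2^3 * 263; sigma = (1 + 2 + 4 + 8) * (1 + 263) = 15 * 264 = 3960; answer 3960
Part III: A2 = 3960; w = -26; a(2) = 2*(-37) - 3*(-26) = 4; iterating: a(2)=4, a(3)=119, a(4)=226, a(5)=95, a(6)=-488, a(7)=-1261, a(8)=-1058, a(9)=1667; answer 1667

1667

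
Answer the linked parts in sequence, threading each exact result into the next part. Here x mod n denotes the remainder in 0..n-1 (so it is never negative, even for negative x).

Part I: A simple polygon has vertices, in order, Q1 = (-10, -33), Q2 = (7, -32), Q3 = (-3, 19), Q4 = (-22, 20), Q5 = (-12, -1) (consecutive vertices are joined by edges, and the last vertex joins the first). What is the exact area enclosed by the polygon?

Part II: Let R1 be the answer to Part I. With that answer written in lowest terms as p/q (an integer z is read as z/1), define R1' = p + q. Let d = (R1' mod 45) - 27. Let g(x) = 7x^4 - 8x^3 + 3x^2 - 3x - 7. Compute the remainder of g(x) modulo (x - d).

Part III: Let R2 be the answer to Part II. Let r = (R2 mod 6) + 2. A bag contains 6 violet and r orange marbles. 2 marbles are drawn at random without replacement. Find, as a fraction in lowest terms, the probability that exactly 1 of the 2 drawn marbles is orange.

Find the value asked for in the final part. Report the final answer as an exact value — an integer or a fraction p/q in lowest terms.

Part I: cross terms: (-10*-32 - 7*-33)=551, (7*19 - -3*-32)=37, (-3*20 - -22*19)=358, (-22*-1 - -12*20)=262, (-12*-33 - -10*-1)=386; twice the area = |1594| = 1594; area = 797; answer 797
Part II: R1 = 797; threaded value p + q = 798; d = 6; remainder = value at the root: 7*(6)^4 - 8*(6)^3 + 3*(6)^2 - 3*(6)^1 - 7 = (9072) + (-1728) + (108) + (-18) + (-7) = 7427; answer 7427
Part III: R2 = 7427; r = 7; total draws C(13,2) = 78; favorable C(7,1)*C(6,1) = 42; P = 7/13; answer 7/13

7/13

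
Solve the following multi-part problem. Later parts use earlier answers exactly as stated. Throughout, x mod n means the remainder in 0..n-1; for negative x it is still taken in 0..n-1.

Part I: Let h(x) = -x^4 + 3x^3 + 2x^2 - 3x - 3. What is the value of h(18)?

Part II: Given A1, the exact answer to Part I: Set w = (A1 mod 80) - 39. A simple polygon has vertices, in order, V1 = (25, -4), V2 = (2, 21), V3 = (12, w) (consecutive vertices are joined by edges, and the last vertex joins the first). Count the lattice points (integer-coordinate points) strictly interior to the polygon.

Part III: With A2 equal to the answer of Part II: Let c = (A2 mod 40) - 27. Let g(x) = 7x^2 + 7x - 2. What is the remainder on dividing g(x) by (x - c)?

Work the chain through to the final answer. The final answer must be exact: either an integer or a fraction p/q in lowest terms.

1678

Part I: -1*(18)^4 + 3*(18)^3 + 2*(18)^2 - 3*(18)^1 - 3 = (-104976) + (17496) + (648) + (-54) + (-3) = -86889; answer -86889
Part II: A1 = -86889; w = 32; cross terms: (25*21 - 2*-4)=533, (2*32 - 12*21)=-188, (12*-4 - 25*32)=-848; twice the area = |-503| = 503; area = 503/2; boundary points = 1 + 1 + 1 = 3; strictly interior points = area - boundary/2 + 1 = 251; answer 251
Part III: A2 = 251; c = -16; remainder = value at the root: 7*(-16)^2 + 7*(-16)^1 - 2 = (1792) + (-112) + (-2) = 1678; answer 1678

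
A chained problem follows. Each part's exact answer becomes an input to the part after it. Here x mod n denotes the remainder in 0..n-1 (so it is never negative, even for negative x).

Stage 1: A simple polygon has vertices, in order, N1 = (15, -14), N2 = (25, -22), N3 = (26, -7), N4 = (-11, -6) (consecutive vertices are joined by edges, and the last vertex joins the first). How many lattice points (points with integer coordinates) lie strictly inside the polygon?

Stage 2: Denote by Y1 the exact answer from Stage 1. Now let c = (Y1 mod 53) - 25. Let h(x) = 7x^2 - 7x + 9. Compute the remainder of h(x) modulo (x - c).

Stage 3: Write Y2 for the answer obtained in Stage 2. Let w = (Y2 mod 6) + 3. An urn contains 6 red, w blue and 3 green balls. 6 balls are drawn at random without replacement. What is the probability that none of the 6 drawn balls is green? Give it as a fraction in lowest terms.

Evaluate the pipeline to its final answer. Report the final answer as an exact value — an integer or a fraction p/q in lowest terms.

Stage 1: cross terms: (15*-22 - 25*-14)=20, (25*-7 - 26*-22)=397, (26*-6 - -11*-7)=-233, (-11*-14 - 15*-6)=244; twice the area = |428| = 428; area = 214; boundary points = 2 + 1 + 1 + 2 = 6; strictly interior points = area - boundary/2 + 1 = 212; answer 212
Stage 2: Y1 = 212; c = -25; remainder = value at the root: 7*(-25)^2 - 7*(-25)^1 + 9 = (4375) + (175) + (9) = 4559; answer 4559
Stage 3: Y2 = 4559; w = 8; total draws C(17,6) = 12376; favorable C(14,6) = 3003; P = 33/136; answer 33/136

33/136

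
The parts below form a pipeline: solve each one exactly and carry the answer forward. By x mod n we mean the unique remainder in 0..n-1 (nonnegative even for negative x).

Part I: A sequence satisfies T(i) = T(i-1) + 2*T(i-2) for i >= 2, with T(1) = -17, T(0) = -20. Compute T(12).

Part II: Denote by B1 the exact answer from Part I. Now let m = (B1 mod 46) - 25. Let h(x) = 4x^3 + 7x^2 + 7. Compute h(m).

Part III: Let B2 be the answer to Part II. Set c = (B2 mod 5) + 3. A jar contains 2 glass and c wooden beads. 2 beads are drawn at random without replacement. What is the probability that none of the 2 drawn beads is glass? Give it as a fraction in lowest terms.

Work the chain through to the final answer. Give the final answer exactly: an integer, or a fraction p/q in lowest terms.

3/10

Part I: T(2) = 1*(-17) + 2*(-20) = -57; iterating: T(2)=-57, T(3)=-91, T(4)=-205, T(5)=-387, T(6)=-797, T(7)=-1571, T(8)=-3165, T(9)=-6307, T(10)=-12637, T(11)=-25251, T(12)=-50525; answer -50525
Part II: B1 = -50525; m = 4; 4*(4)^3 + 7*(4)^2 + 7 = (256) + (112) + (7) = 375; answer 375
Part III: B2 = 375; c = 3; total draws C(5,2) = 10; favorable C(3,2) = 3; P = 3/10; answer 3/10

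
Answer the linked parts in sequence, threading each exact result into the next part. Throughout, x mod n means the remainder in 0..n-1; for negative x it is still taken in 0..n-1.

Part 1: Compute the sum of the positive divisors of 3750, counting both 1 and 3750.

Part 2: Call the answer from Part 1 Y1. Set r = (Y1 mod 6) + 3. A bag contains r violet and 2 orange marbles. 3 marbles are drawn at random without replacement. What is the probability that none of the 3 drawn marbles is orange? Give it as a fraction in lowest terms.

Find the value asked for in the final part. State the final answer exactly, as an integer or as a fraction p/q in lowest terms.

Part 1: 3750 = 2 * 3 * 5^4; sigma = (1 + 2) * (1 + 3) * (1 + 5 + 25 + 125 + 625) = 3 * 4 * 781 = 9372; answer 9372
Part 2: Y1 = 9372; r = 3; total draws C(5,3) = 10; favorable C(3,3) = 1; P = 1/10; answer 1/10

1/10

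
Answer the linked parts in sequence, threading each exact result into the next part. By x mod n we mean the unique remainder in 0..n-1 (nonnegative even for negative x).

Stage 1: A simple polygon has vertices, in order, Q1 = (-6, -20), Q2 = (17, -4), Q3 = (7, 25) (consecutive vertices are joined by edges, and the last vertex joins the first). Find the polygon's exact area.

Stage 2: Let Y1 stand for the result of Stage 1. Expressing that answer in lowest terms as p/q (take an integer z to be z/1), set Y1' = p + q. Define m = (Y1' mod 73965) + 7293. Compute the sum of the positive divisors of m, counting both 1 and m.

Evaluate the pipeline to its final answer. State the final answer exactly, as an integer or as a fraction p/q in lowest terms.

12672

Stage 1: cross terms: (-6*-4 - 17*-20)=364, (17*25 - 7*-4)=453, (7*-20 - -6*25)=10; twice the area = |827| = 827; area = 827/2; answer 827/2
Stage 2: Y1 = 827/2; threaded value p + q = 829; m = 8122; 8122 = 2 * 31 * 131; sigma = (1 + 2) * (1 + 31) * (1 + 131) = 3 * 32 * 132 = 12672; answer 12672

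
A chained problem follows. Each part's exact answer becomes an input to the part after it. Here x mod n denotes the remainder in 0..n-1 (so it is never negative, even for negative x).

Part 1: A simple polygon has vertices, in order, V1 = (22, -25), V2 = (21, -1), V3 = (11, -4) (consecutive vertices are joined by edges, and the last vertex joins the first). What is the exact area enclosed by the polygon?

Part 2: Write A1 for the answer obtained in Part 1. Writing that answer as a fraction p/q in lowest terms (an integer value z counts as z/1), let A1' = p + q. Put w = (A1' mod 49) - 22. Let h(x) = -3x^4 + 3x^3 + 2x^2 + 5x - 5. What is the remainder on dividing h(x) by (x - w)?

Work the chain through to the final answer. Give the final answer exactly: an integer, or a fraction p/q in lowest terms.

Part 1: cross terms: (22*-1 - 21*-25)=503, (21*-4 - 11*-1)=-73, (11*-25 - 22*-4)=-187; twice the area = |243| = 243; area = 243/2; answer 243/2
Part 2: A1 = 243/2; threaded value p + q = 245; w = -22; remainder = value at the root: -3*(-22)^4 + 3*(-22)^3 + 2*(-22)^2 + 5*(-22)^1 - 5 = (-702768) + (-31944) + (968) + (-110) + (-5) = -733859; answer -733859

-733859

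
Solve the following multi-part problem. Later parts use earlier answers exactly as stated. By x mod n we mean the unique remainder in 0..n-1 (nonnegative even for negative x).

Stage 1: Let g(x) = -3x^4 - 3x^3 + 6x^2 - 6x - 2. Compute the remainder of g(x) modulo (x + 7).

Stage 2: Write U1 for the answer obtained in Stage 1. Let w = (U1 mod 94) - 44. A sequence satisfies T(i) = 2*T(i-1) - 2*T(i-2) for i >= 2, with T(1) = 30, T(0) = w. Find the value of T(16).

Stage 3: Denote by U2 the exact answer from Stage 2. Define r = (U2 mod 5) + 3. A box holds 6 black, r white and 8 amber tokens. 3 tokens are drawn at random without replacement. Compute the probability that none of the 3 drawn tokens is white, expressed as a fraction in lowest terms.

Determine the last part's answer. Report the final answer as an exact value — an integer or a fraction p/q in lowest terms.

91/285

Stage 1: remainder = value at the root: -3*(-7)^4 - 3*(-7)^3 + 6*(-7)^2 - 6*(-7)^1 - 2 = (-7203) + (1029) + (294) + (42) + (-2) = -5840; answer -5840
Stage 2: U1 = -5840; w = 38; T(2) = 2*(30) - 2*(38) = -16; iterating: T(2)=-16, T(3)=-92, T(4)=-152, T(5)=-120, T(6)=64, T(7)=368, T(8)=608, T(9)=480, T(10)=-256, T(11)=-1472, T(12)=-2432, T(13)=-1920, T(14)=1024, T(15)=5888, T(16)=9728; answer 9728
Stage 3: U2 = 9728; r = 6; total draws C(20,3) = 1140; favorable C(14,3) = 364; P = 91/285; answer 91/285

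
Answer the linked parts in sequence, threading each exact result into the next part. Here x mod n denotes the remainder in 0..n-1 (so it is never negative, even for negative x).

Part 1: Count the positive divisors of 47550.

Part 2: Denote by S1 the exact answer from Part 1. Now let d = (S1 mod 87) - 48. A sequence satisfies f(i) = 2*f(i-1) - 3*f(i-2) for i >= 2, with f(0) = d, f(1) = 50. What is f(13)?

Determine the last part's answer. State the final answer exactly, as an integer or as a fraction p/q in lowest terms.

Part 1: 47550 = 2 * 3 * 5^2 * 317; number of divisors = (1+1) * (1+1) * (2+1) * (1+1) = 24; answer 24
Part 2: S1 = 24; d = -24; f(2) = 2*(50) - 3*(-24) = 172; iterating: f(2)=172, f(3)=194, f(4)=-128, f(5)=-838, f(6)=-1292, f(7)=-70, f(8)=3736, f(9)=7682, f(10)=4156, f(11)=-14734, f(12)=-41936, f(13)=-39670; answer -39670

-39670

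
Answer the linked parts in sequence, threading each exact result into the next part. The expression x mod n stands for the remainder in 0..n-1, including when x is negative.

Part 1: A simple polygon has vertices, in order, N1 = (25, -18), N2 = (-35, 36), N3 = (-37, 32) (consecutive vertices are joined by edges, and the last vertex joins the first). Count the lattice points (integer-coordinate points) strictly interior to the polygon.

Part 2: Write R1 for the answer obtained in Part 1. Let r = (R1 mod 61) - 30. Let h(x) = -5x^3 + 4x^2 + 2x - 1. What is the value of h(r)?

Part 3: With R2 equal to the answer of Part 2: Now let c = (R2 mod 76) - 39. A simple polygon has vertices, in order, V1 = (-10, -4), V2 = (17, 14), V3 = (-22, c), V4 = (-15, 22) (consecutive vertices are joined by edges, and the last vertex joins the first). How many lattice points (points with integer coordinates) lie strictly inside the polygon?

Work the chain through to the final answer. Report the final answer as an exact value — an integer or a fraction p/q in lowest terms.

Part 1: cross terms: (25*36 - -35*-18)=270, (-35*32 - -37*36)=212, (-37*-18 - 25*32)=-134; twice the area = |348| = 348; area = 174; boundary points = 6 + 2 + 2 = 10; strictly interior points = area - boundary/2 + 1 = 170; answer 170
Part 2: R1 = 170; r = 18; -5*(18)^3 + 4*(18)^2 + 2*(18)^1 - 1 = (-29160) + (1296) + (36) + (-1) = -27829; answer -27829
Part 3: R2 = -27829; c = 24; cross terms: (-10*14 - 17*-4)=-72, (17*24 - -22*14)=716, (-22*22 - -15*24)=-124, (-15*-4 - -10*22)=280; twice the area = |800| = 800; area = 400; boundary points = 9 + 1 + 1 + 1 = 12; strictly interior points = area - boundary/2 + 1 = 395; answer 395

395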